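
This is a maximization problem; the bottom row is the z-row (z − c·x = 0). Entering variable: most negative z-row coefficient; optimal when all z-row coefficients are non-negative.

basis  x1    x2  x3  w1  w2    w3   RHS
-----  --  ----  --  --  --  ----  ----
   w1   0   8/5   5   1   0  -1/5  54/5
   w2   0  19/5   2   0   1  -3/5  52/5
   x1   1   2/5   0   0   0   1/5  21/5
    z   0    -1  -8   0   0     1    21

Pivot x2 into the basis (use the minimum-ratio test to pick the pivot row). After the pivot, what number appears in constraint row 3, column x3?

-4/19

Ratio test on column x2 — row 1: (54/5)/(8/5) = 27/4; row 2: (52/5)/(19/5) = 52/19; row 3: (21/5)/(2/5) = 21/2. Minimum is 52/19 at row 2 (w2 leaves); pivot element 19/5.
Divide row 2 by 19/5; eliminate column x2 from the other rows.
Row 3 update in column x3: 0 − (2/5)·(10/19) = -4/19.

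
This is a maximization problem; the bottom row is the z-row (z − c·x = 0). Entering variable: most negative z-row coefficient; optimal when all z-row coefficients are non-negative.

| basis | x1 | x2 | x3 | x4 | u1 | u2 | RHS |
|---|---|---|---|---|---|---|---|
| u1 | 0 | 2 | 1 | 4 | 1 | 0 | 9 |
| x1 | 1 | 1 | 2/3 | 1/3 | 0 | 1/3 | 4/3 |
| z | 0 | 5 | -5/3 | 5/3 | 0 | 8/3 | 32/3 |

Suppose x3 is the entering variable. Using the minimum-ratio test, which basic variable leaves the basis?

x1

Column x3 entries and ratios — u1: 9/1 = 9; x1: (4/3)/(2/3) = 2.
Smallest ratio is 2 in the row of x1, so x1 leaves.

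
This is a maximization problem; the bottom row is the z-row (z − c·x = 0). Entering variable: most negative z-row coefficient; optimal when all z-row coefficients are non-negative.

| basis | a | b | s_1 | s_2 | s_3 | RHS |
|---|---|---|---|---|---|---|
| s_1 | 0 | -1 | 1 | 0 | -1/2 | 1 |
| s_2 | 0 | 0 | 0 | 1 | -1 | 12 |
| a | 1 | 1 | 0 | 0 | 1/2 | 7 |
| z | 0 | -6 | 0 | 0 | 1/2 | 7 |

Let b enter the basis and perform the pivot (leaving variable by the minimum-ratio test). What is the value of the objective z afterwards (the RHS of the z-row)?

Ratio test on column b — row 1: entry -1 ≤ 0; row 2: entry 0 ≤ 0; row 3: 7/1 = 7. Minimum is 7 at row 3 (a leaves); pivot element 1.
Pivot on row 3; the z-row RHS becomes 7 − (-6)·7 = 49.

49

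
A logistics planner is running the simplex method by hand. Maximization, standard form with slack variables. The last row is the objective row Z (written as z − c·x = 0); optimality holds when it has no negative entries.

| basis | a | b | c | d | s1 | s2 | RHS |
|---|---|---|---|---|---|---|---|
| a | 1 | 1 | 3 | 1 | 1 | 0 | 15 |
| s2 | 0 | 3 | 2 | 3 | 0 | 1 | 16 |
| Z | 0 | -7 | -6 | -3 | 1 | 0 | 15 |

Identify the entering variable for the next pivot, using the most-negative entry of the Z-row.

b

Negative Z-row entries: b: -7, c: -6, d: -3.
The most negative is -7 in column b, so b enters.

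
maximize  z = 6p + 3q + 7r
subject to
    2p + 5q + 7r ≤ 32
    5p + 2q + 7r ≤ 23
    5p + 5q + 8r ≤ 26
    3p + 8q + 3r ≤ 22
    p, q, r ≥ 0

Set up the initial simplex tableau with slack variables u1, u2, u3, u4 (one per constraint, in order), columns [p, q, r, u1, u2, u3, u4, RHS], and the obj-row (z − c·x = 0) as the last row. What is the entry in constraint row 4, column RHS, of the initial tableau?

The RHS of constraint 4 is b_4 = 22.

22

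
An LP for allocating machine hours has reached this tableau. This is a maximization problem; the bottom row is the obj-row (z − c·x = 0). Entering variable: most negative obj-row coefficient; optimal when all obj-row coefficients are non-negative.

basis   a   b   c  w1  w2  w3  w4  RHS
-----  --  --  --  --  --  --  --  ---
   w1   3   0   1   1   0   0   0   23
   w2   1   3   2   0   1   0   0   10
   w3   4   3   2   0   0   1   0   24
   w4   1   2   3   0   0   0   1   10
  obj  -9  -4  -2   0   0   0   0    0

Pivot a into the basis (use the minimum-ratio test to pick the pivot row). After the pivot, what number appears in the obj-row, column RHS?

54

Ratio test on column a — row 1: 23/3 = 23/3; row 2: 10/1 = 10; row 3: 24/4 = 6; row 4: 10/1 = 10. Minimum is 6 at row 3 (w3 leaves); pivot element 4.
Divide row 3 by 4; eliminate column a from the other rows.
obj-row update in column RHS: 0 − (-9)·6 = 54.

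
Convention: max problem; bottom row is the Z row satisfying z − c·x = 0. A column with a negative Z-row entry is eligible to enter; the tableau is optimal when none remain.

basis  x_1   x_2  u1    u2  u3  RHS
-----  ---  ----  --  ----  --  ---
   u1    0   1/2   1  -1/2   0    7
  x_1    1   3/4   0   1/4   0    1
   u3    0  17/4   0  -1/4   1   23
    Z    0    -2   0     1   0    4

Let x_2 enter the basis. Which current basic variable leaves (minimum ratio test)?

x_1

Column x_2 entries and ratios — u1: 7/(1/2) = 14; x_1: 1/(3/4) = 4/3; u3: 23/(17/4) = 92/17.
Smallest ratio is 4/3 in the row of x_1, so x_1 leaves.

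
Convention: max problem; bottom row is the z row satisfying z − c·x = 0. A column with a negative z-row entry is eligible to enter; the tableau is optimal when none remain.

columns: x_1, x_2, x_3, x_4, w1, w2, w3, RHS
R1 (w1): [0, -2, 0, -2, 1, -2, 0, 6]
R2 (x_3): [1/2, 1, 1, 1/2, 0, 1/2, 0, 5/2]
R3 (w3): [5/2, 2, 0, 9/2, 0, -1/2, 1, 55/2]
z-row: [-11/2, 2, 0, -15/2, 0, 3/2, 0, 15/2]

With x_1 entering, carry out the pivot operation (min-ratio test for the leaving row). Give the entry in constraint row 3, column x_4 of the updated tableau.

Ratio test on column x_1 — row 1: entry 0 ≤ 0; row 2: (5/2)/(1/2) = 5; row 3: (55/2)/(5/2) = 11. Minimum is 5 at row 2 (x_3 leaves); pivot element 1/2.
Divide row 2 by 1/2; eliminate column x_1 from the other rows.
Row 3 update in column x_4: 9/2 − (5/2)·1 = 2.

2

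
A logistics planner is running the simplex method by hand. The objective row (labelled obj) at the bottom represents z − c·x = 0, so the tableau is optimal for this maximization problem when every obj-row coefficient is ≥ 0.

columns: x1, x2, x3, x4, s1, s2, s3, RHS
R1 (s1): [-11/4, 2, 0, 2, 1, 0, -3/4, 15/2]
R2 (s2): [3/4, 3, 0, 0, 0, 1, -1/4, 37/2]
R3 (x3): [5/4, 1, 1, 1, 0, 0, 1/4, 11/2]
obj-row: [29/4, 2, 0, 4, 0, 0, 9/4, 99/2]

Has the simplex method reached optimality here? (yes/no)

Every obj-row coefficient is ≥ 0, so the tableau is optimal.

yes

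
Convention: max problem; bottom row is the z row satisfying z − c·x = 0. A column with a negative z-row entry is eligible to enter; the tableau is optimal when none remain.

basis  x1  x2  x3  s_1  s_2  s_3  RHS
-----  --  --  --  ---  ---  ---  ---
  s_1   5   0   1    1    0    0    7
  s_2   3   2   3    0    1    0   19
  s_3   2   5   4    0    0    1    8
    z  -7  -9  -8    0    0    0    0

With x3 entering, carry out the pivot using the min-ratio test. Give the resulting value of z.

Ratio test on column x3 — row 1: 7/1 = 7; row 2: 19/3 = 19/3; row 3: 8/4 = 2. Minimum is 2 at row 3 (s_3 leaves); pivot element 4.
Pivot on row 3; the z-row RHS becomes 0 − (-8)·2 = 16.

16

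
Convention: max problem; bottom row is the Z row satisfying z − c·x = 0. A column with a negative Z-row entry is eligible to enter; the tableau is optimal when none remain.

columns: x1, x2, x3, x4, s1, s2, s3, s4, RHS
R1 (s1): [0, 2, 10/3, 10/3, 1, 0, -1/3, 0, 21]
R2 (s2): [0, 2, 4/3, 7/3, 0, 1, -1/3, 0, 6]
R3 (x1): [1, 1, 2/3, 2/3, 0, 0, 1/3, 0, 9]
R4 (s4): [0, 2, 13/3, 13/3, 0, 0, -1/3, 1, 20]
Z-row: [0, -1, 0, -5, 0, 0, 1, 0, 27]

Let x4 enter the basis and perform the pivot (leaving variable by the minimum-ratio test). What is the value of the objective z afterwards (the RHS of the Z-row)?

Ratio test on column x4 — row 1: 21/(10/3) = 63/10; row 2: 6/(7/3) = 18/7; row 3: 9/(2/3) = 27/2; row 4: 20/(13/3) = 60/13. Minimum is 18/7 at row 2 (s2 leaves); pivot element 7/3.
Pivot on row 2; the Z-row RHS becomes 27 − (-5)·(18/7) = 279/7.

279/7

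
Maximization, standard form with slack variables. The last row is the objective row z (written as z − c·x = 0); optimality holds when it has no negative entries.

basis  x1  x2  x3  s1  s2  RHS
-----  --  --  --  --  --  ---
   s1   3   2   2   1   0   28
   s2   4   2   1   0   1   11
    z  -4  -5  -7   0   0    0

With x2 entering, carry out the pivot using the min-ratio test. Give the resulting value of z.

55/2

Ratio test on column x2 — row 1: 28/2 = 14; row 2: 11/2 = 11/2. Minimum is 11/2 at row 2 (s2 leaves); pivot element 2.
Pivot on row 2; the z-row RHS becomes 0 − (-5)·(11/2) = 55/2.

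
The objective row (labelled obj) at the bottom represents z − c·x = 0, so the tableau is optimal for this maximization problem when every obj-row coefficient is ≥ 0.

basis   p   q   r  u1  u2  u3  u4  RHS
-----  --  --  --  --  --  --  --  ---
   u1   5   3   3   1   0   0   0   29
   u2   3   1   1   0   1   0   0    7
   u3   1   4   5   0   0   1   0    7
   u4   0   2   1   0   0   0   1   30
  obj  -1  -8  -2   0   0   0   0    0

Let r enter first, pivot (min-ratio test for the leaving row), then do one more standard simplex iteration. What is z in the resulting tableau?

Ratio test on column r — row 1: 29/3 = 29/3; row 2: 7/1 = 7; row 3: 7/5 = 7/5; row 4: 30/1 = 30. Minimum is 7/5 at row 3 (u3 leaves); pivot element 5.
Pivot on row 3; the obj-row RHS becomes 0 − (-2)·(7/5) = 14/5.
Next entering variable (most negative obj-row entry -32/5): q.
Ratio test on column q — row 1: (124/5)/(3/5) = 124/3; row 2: (28/5)/(1/5) = 28; row 3: (7/5)/(4/5) = 7/4; row 4: (143/5)/(6/5) = 143/6. Minimum is 7/4 at row 3 (r leaves); pivot element 4/5.
After the second pivot the obj-row RHS is 14/5 − (-32/5)·(7/4) = 14.

14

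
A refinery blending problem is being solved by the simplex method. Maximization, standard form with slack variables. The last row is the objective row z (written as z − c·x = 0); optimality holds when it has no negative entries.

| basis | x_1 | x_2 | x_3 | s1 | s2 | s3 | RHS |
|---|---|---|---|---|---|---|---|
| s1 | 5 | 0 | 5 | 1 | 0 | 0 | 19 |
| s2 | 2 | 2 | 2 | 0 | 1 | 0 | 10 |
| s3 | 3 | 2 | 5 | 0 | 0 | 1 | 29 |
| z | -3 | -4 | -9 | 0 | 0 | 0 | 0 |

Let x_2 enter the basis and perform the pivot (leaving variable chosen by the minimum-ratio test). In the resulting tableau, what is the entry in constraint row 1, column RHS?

Ratio test on column x_2 — row 1: entry 0 ≤ 0; row 2: 10/2 = 5; row 3: 29/2 = 29/2. Minimum is 5 at row 2 (s2 leaves); pivot element 2.
Divide row 2 by 2; eliminate column x_2 from the other rows.
Row 1 update in column RHS: 19 − 0·5 = 19.

19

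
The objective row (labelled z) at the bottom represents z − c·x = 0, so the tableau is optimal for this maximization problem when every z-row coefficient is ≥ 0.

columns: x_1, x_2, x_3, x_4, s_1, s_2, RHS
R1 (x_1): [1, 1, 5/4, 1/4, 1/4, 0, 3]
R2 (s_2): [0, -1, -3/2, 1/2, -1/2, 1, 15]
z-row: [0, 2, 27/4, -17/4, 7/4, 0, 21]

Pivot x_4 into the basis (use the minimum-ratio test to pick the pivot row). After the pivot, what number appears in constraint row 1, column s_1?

Ratio test on column x_4 — row 1: 3/(1/4) = 12; row 2: 15/(1/2) = 30. Minimum is 12 at row 1 (x_1 leaves); pivot element 1/4.
Divide row 1 by 1/4; eliminate column x_4 from the other rows.
In the new row 1, the s_1 entry is the old entry divided by the pivot: (1/4)/(1/4) = 1.

1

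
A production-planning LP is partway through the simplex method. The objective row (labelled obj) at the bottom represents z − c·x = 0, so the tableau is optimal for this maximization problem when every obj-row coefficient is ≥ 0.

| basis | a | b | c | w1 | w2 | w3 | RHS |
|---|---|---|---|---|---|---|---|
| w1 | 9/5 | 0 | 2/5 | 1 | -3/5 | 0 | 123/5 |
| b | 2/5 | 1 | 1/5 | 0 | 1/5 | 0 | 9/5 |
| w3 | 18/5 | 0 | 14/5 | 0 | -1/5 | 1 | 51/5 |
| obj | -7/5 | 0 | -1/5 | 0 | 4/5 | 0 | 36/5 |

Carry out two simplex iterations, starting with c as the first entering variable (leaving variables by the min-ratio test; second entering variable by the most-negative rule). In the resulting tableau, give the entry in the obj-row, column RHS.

Ratio test on column c — row 1: (123/5)/(2/5) = 123/2; row 2: (9/5)/(1/5) = 9; row 3: (51/5)/(14/5) = 51/14. Minimum is 51/14 at row 3 (w3 leaves); pivot element 14/5.
Divide row 3 by 14/5; eliminate column c from the other rows.
Second iteration: most negative obj-row entry is -8/7 in column a, so a enters.
Ratio test on column a — row 1: (162/7)/(9/7) = 18; row 2: (15/14)/(1/7) = 15/2; row 3: (51/14)/(9/7) = 17/6. Minimum is 17/6 at row 3 (c leaves); pivot element 9/7.
Divide row 3 by 9/7; eliminate column a from the other rows.
After both pivots, the entry at the obj-row, column RHS is 67/6.

67/6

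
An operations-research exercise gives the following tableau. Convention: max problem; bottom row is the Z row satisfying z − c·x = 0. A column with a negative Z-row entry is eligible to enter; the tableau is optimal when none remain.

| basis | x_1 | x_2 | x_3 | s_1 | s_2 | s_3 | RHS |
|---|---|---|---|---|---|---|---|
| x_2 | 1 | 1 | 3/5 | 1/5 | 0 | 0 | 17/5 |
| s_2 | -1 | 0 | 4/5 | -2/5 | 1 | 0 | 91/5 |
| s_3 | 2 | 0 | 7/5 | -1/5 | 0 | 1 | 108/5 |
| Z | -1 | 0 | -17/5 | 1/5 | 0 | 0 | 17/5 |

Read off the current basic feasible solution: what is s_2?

91/5

s_2 is basic (row 2); its value is the RHS of that row, 91/5.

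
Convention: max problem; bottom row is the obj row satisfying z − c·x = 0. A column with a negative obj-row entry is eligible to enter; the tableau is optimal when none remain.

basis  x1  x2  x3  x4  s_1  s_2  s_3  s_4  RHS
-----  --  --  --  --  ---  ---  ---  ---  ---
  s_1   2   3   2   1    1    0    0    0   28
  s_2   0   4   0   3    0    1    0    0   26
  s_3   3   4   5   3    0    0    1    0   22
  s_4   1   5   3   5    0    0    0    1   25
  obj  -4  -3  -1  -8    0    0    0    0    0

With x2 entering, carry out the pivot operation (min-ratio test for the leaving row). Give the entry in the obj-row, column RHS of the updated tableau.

15

Ratio test on column x2 — row 1: 28/3 = 28/3; row 2: 26/4 = 13/2; row 3: 22/4 = 11/2; row 4: 25/5 = 5. Minimum is 5 at row 4 (s_4 leaves); pivot element 5.
Divide row 4 by 5; eliminate column x2 from the other rows.
obj-row update in column RHS: 0 − (-3)·5 = 15.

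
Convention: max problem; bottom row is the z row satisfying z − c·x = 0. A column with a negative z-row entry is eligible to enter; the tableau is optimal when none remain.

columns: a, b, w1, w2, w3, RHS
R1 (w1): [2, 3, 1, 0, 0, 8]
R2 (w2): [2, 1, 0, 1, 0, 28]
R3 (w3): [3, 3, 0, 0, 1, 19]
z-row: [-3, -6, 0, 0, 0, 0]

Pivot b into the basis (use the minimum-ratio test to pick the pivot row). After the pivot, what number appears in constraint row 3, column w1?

-1

Ratio test on column b — row 1: 8/3 = 8/3; row 2: 28/1 = 28; row 3: 19/3 = 19/3. Minimum is 8/3 at row 1 (w1 leaves); pivot element 3.
Divide row 1 by 3; eliminate column b from the other rows.
Row 3 update in column w1: 0 − 3·(1/3) = -1.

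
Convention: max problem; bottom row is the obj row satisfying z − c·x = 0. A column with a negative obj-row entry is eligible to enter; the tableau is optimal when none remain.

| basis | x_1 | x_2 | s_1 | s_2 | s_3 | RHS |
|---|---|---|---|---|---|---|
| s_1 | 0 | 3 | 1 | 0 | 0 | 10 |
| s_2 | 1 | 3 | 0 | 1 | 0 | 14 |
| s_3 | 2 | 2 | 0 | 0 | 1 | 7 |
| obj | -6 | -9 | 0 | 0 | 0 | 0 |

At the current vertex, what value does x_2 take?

x_2 is not in the basis, so in the current basic feasible solution x_2 = 0.

0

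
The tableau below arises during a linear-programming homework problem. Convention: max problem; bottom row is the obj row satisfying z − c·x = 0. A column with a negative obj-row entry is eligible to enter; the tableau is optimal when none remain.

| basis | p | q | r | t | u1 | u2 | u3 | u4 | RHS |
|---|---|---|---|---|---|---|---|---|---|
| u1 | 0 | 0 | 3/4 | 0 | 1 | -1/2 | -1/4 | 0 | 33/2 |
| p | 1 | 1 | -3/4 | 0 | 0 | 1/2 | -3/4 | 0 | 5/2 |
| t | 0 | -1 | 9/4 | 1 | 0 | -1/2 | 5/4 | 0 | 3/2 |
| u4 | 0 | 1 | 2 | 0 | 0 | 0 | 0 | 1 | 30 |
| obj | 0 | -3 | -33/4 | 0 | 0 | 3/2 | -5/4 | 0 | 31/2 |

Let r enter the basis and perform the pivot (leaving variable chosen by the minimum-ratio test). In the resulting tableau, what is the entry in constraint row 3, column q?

Ratio test on column r — row 1: (33/2)/(3/4) = 22; row 2: entry -3/4 ≤ 0; row 3: (3/2)/(9/4) = 2/3; row 4: 30/2 = 15. Minimum is 2/3 at row 3 (t leaves); pivot element 9/4.
Divide row 3 by 9/4; eliminate column r from the other rows.
In the new row 3, the q entry is the old entry divided by the pivot: (-1)/(9/4) = -4/9.

-4/9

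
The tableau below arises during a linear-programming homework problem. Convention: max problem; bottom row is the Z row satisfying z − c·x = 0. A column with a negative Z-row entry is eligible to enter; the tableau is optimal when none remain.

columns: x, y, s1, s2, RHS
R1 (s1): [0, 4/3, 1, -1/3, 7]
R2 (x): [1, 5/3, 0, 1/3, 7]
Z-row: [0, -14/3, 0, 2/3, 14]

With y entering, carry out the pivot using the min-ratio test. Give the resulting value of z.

168/5

Ratio test on column y — row 1: 7/(4/3) = 21/4; row 2: 7/(5/3) = 21/5. Minimum is 21/5 at row 2 (x leaves); pivot element 5/3.
Pivot on row 2; the Z-row RHS becomes 14 − (-14/3)·(21/5) = 168/5.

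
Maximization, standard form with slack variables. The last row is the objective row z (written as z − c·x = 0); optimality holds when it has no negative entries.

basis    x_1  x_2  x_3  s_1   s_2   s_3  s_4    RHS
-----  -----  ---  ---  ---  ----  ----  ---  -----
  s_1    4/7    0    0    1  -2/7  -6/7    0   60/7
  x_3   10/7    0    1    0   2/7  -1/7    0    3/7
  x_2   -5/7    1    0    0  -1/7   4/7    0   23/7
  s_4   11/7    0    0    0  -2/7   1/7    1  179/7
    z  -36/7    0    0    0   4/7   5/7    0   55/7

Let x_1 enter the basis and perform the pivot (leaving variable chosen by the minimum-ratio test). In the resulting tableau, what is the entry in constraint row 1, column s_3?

Ratio test on column x_1 — row 1: (60/7)/(4/7) = 15; row 2: (3/7)/(10/7) = 3/10; row 3: entry -5/7 ≤ 0; row 4: (179/7)/(11/7) = 179/11. Minimum is 3/10 at row 2 (x_3 leaves); pivot element 10/7.
Divide row 2 by 10/7; eliminate column x_1 from the other rows.
Row 1 update in column s_3: -6/7 − (4/7)·(-1/10) = -4/5.

-4/5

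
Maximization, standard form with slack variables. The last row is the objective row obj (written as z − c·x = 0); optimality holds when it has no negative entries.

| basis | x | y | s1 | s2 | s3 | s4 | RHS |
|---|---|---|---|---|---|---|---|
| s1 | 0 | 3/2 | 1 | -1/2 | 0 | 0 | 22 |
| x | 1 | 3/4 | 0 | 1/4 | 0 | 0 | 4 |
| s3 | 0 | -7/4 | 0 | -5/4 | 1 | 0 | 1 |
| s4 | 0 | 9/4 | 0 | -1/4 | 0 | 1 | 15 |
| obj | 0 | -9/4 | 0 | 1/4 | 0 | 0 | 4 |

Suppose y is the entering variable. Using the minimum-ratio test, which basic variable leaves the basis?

x

Column y entries and ratios — s1: 22/(3/2) = 44/3; x: 4/(3/4) = 16/3; s3: -7/4 ≤ 0, skip; s4: 15/(9/4) = 20/3.
Smallest ratio is 16/3 in the row of x, so x leaves.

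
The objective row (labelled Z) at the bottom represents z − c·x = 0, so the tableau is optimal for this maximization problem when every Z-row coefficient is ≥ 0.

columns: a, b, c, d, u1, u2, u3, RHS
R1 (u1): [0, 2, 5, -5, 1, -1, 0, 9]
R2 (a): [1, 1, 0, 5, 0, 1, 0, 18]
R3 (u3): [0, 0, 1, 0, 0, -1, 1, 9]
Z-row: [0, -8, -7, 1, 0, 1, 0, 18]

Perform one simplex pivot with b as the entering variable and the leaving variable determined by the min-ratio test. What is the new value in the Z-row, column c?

Ratio test on column b — row 1: 9/2 = 9/2; row 2: 18/1 = 18; row 3: entry 0 ≤ 0. Minimum is 9/2 at row 1 (u1 leaves); pivot element 2.
Divide row 1 by 2; eliminate column b from the other rows.
Z-row update in column c: -7 − (-8)·(5/2) = 13.

13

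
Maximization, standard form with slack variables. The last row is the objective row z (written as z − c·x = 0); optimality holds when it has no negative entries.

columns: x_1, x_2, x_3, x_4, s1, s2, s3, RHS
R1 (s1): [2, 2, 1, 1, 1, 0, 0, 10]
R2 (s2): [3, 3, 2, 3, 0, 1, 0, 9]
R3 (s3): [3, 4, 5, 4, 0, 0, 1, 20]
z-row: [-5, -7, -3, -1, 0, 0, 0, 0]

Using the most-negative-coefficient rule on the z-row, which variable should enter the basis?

x_2

Negative z-row entries: x_1: -5, x_2: -7, x_3: -3, x_4: -1.
The most negative is -7 in column x_2, so x_2 enters.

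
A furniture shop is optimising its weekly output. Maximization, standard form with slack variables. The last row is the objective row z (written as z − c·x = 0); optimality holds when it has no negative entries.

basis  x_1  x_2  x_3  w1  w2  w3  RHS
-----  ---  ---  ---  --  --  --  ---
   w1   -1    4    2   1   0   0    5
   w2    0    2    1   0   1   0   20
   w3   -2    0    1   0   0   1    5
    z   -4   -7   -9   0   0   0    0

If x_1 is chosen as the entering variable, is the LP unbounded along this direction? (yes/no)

yes

Every constraint-row entry in column x_1 is ≤ 0, so increasing x_1 is unbounded.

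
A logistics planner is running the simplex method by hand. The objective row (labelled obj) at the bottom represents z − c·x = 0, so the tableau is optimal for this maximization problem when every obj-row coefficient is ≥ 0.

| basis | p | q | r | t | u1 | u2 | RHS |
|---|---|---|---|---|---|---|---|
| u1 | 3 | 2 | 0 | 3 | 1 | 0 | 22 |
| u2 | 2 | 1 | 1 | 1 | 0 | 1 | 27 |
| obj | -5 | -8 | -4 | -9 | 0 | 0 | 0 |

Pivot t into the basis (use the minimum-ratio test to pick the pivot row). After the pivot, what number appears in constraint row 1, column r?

0

Ratio test on column t — row 1: 22/3 = 22/3; row 2: 27/1 = 27. Minimum is 22/3 at row 1 (u1 leaves); pivot element 3.
Divide row 1 by 3; eliminate column t from the other rows.
In the new row 1, the r entry is the old entry divided by the pivot: 0/3 = 0.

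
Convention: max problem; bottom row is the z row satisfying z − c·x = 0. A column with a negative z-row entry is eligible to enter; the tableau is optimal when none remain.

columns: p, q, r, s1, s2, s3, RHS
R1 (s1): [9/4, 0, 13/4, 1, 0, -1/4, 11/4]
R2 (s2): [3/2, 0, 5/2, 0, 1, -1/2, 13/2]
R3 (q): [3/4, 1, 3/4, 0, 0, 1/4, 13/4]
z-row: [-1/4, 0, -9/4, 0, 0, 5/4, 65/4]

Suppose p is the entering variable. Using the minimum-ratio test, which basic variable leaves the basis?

Column p entries and ratios — s1: (11/4)/(9/4) = 11/9; s2: (13/2)/(3/2) = 13/3; q: (13/4)/(3/4) = 13/3.
Smallest ratio is 11/9 in the row of s1, so s1 leaves.

s1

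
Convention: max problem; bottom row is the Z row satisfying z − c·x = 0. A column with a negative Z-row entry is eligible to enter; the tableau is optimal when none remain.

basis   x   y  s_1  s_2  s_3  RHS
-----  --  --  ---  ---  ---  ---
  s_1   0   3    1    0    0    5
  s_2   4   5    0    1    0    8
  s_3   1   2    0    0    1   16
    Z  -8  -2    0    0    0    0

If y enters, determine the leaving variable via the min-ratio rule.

s_2

Column y entries and ratios — s_1: 5/3 = 5/3; s_2: 8/5 = 8/5; s_3: 16/2 = 8.
Smallest ratio is 8/5 in the row of s_2, so s_2 leaves.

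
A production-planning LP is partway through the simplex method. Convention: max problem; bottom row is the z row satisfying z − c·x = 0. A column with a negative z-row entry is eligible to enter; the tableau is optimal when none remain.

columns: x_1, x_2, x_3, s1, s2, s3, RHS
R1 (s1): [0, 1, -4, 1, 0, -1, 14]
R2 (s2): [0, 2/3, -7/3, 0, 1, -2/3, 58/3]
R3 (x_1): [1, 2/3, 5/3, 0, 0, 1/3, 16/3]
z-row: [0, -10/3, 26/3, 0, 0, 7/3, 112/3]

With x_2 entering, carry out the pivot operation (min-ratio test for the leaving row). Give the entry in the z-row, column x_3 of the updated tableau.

Ratio test on column x_2 — row 1: 14/1 = 14; row 2: (58/3)/(2/3) = 29; row 3: (16/3)/(2/3) = 8. Minimum is 8 at row 3 (x_1 leaves); pivot element 2/3.
Divide row 3 by 2/3; eliminate column x_2 from the other rows.
z-row update in column x_3: 26/3 − (-10/3)·(5/2) = 17.

17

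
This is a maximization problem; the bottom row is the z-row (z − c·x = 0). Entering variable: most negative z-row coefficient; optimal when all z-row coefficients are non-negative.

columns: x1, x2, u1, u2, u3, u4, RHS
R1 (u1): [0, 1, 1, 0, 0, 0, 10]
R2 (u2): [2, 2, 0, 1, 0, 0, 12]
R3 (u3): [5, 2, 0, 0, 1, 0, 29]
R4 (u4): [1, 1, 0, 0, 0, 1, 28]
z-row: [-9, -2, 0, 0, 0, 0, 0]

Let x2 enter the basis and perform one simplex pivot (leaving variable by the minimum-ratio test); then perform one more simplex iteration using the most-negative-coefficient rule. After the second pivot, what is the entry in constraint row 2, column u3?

-1/3

Ratio test on column x2 — row 1: 10/1 = 10; row 2: 12/2 = 6; row 3: 29/2 = 29/2; row 4: 28/1 = 28. Minimum is 6 at row 2 (u2 leaves); pivot element 2.
Divide row 2 by 2; eliminate column x2 from the other rows.
Second iteration: most negative z-row entry is -7 in column x1, so x1 enters.
Ratio test on column x1 — row 1: entry -1 ≤ 0; row 2: 6/1 = 6; row 3: 17/3 = 17/3; row 4: entry 0 ≤ 0. Minimum is 17/3 at row 3 (u3 leaves); pivot element 3.
Divide row 3 by 3; eliminate column x1 from the other rows.
After both pivots, the entry at constraint row 2, column u3 is -1/3.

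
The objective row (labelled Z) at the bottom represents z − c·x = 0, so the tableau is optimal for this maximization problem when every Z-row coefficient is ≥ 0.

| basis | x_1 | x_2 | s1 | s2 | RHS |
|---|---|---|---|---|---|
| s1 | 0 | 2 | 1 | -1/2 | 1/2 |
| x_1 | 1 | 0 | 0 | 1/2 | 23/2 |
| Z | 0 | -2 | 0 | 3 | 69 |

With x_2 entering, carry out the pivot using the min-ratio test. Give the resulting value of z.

Ratio test on column x_2 — row 1: (1/2)/2 = 1/4; row 2: entry 0 ≤ 0. Minimum is 1/4 at row 1 (s1 leaves); pivot element 2.
Pivot on row 1; the Z-row RHS becomes 69 − (-2)·(1/4) = 139/2.

139/2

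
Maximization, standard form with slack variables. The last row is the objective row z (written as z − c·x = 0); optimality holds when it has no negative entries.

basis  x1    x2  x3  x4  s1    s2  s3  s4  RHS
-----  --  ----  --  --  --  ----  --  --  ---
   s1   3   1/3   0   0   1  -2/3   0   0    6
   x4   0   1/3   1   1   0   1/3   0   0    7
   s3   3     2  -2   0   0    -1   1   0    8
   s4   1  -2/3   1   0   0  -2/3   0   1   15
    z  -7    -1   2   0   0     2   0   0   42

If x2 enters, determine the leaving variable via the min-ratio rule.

s3

Column x2 entries and ratios — s1: 6/(1/3) = 18; x4: 7/(1/3) = 21; s3: 8/2 = 4; s4: -2/3 ≤ 0, skip.
Smallest ratio is 4 in the row of s3, so s3 leaves.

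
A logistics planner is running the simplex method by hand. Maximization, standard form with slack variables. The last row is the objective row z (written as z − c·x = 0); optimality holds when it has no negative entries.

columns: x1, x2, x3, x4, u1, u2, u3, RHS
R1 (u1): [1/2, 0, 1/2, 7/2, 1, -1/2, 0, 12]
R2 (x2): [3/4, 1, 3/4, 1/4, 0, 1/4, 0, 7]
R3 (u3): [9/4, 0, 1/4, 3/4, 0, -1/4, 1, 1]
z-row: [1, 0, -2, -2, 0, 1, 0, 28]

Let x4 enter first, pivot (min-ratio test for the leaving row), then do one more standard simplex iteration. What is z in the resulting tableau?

36

Ratio test on column x4 — row 1: 12/(7/2) = 24/7; row 2: 7/(1/4) = 28; row 3: 1/(3/4) = 4/3. Minimum is 4/3 at row 3 (u3 leaves); pivot element 3/4.
Pivot on row 3; the z-row RHS becomes 28 − (-2)·(4/3) = 92/3.
Next entering variable (most negative z-row entry -4/3): x3.
Ratio test on column x3 — row 1: entry -2/3 ≤ 0; row 2: (20/3)/(2/3) = 10; row 3: (4/3)/(1/3) = 4. Minimum is 4 at row 3 (x4 leaves); pivot element 1/3.
After the second pivot the z-row RHS is 92/3 − (-4/3)·4 = 36.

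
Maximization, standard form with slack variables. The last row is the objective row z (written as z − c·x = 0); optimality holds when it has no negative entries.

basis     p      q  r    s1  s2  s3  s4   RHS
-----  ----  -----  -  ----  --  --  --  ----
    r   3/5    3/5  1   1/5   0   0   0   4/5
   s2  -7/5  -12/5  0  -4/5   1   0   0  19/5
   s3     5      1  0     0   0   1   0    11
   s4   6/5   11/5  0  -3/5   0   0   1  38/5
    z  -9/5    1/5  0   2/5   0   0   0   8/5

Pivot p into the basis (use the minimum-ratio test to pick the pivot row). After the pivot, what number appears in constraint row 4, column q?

Ratio test on column p — row 1: (4/5)/(3/5) = 4/3; row 2: entry -7/5 ≤ 0; row 3: 11/5 = 11/5; row 4: (38/5)/(6/5) = 19/3. Minimum is 4/3 at row 1 (r leaves); pivot element 3/5.
Divide row 1 by 3/5; eliminate column p from the other rows.
Row 4 update in column q: 11/5 − (6/5)·1 = 1.

1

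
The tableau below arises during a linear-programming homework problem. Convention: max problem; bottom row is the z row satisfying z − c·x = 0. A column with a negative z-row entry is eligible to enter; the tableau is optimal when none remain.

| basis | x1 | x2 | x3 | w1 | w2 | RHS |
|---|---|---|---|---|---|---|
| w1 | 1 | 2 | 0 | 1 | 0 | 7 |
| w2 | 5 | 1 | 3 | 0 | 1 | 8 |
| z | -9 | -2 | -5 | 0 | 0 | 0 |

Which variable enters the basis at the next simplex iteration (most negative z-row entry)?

x1

Negative z-row entries: x1: -9, x2: -2, x3: -5.
The most negative is -9 in column x1, so x1 enters.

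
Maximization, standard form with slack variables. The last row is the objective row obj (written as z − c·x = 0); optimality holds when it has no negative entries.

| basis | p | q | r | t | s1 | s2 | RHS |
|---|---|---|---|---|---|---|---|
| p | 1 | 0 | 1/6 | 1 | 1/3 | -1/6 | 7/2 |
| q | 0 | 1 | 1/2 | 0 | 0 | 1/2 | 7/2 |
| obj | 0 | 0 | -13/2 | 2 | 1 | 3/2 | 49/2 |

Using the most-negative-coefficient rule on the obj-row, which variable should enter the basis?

Negative obj-row entries: r: -13/2.
The most negative is -13/2 in column r, so r enters.

r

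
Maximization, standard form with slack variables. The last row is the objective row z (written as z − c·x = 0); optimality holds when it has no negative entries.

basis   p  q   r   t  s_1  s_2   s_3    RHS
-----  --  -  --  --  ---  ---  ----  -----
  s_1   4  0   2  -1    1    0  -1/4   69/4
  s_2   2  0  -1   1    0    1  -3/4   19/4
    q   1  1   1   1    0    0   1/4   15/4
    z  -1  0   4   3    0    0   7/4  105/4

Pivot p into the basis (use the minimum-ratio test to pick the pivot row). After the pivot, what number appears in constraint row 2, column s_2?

Ratio test on column p — row 1: (69/4)/4 = 69/16; row 2: (19/4)/2 = 19/8; row 3: (15/4)/1 = 15/4. Minimum is 19/8 at row 2 (s_2 leaves); pivot element 2.
Divide row 2 by 2; eliminate column p from the other rows.
In the new row 2, the s_2 entry is the old entry divided by the pivot: 1/2 = 1/2.

1/2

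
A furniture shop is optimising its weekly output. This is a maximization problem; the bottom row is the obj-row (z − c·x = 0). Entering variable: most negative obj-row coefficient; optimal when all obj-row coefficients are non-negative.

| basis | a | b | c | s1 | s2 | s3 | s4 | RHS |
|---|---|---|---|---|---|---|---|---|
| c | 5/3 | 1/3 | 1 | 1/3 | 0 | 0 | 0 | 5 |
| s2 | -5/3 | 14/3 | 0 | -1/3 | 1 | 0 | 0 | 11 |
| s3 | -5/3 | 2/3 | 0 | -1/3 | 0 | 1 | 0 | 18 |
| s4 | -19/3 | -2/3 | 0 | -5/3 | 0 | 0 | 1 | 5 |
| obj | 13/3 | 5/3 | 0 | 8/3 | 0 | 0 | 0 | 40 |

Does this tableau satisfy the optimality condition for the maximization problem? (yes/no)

yes

Every obj-row coefficient is ≥ 0, so the tableau is optimal.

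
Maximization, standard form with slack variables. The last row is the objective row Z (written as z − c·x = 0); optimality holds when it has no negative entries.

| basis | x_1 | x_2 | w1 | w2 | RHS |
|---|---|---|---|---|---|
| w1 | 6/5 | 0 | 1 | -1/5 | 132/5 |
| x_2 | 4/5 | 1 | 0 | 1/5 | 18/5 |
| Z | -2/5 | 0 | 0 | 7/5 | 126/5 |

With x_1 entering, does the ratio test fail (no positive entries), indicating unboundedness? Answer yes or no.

Column x_1 has positive entries in row(s) 1, 2, so the ratio test bounds it — not unbounded.

no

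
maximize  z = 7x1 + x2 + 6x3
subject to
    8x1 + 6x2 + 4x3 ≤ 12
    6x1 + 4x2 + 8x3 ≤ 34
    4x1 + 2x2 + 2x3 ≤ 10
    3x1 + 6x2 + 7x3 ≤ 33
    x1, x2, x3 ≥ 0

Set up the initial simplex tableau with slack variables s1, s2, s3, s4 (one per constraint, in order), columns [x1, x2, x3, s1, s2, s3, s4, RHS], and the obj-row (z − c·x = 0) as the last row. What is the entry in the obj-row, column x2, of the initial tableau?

-1

The obj-row carries the negated objective coefficients: the x2 entry is -1.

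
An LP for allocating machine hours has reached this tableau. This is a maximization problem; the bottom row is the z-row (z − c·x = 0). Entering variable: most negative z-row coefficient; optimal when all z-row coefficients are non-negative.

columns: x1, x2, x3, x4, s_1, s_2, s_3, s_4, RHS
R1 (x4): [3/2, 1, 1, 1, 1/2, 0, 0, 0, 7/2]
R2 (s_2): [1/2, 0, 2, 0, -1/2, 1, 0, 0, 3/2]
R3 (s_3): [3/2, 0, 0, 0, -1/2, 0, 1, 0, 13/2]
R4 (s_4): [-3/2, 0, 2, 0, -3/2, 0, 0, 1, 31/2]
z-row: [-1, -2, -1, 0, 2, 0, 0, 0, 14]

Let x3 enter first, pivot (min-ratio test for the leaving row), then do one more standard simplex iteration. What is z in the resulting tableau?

81/4

Ratio test on column x3 — row 1: (7/2)/1 = 7/2; row 2: (3/2)/2 = 3/4; row 3: entry 0 ≤ 0; row 4: (31/2)/2 = 31/4. Minimum is 3/4 at row 2 (s_2 leaves); pivot element 2.
Pivot on row 2; the z-row RHS becomes 14 − (-1)·(3/4) = 59/4.
Next entering variable (most negative z-row entry -2): x2.
Ratio test on column x2 — row 1: (11/4)/1 = 11/4; row 2: entry 0 ≤ 0; row 3: entry 0 ≤ 0; row 4: entry 0 ≤ 0. Minimum is 11/4 at row 1 (x4 leaves); pivot element 1.
After the second pivot the z-row RHS is 59/4 − (-2)·(11/4) = 81/4.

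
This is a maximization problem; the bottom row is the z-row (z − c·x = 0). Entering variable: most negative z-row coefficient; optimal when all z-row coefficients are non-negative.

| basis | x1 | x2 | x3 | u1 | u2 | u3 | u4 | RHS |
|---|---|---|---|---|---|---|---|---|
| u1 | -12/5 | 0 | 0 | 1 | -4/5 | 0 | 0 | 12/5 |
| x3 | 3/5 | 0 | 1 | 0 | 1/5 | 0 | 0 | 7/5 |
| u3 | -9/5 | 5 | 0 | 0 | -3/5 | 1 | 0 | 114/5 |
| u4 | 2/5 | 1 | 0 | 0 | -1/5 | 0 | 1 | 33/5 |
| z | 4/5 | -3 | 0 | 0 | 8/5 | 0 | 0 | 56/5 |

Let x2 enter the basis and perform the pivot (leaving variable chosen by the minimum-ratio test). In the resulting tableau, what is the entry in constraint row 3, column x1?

Ratio test on column x2 — row 1: entry 0 ≤ 0; row 2: entry 0 ≤ 0; row 3: (114/5)/5 = 114/25; row 4: (33/5)/1 = 33/5. Minimum is 114/25 at row 3 (u3 leaves); pivot element 5.
Divide row 3 by 5; eliminate column x2 from the other rows.
In the new row 3, the x1 entry is the old entry divided by the pivot: (-9/5)/5 = -9/25.

-9/25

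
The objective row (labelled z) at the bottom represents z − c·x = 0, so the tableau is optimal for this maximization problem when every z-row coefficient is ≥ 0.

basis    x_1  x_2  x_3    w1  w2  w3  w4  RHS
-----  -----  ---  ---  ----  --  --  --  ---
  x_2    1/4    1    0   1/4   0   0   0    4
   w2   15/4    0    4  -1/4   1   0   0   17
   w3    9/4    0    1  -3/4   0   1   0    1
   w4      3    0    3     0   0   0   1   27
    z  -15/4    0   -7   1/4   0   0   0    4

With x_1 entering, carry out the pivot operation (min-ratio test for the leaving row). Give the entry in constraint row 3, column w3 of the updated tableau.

Ratio test on column x_1 — row 1: 4/(1/4) = 16; row 2: 17/(15/4) = 68/15; row 3: 1/(9/4) = 4/9; row 4: 27/3 = 9. Minimum is 4/9 at row 3 (w3 leaves); pivot element 9/4.
Divide row 3 by 9/4; eliminate column x_1 from the other rows.
In the new row 3, the w3 entry is the old entry divided by the pivot: 1/(9/4) = 4/9.

4/9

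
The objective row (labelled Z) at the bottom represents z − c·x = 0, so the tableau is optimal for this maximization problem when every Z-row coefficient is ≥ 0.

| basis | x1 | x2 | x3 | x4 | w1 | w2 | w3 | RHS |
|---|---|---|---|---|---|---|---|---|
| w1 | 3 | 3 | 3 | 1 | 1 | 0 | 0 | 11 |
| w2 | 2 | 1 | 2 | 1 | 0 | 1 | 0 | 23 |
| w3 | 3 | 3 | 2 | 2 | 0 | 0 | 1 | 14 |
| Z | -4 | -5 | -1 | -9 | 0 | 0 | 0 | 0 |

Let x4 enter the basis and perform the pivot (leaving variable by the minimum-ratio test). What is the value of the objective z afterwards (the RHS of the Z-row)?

Ratio test on column x4 — row 1: 11/1 = 11; row 2: 23/1 = 23; row 3: 14/2 = 7. Minimum is 7 at row 3 (w3 leaves); pivot element 2.
Pivot on row 3; the Z-row RHS becomes 0 − (-9)·7 = 63.

63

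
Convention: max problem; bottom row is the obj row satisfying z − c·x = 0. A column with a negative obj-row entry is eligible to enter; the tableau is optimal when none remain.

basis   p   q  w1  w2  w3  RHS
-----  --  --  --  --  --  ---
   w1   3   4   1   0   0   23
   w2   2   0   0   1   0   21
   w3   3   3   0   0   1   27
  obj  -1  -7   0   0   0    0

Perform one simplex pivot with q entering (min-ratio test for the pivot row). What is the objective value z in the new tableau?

161/4

Ratio test on column q — row 1: 23/4 = 23/4; row 2: entry 0 ≤ 0; row 3: 27/3 = 9. Minimum is 23/4 at row 1 (w1 leaves); pivot element 4.
Pivot on row 1; the obj-row RHS becomes 0 − (-7)·(23/4) = 161/4.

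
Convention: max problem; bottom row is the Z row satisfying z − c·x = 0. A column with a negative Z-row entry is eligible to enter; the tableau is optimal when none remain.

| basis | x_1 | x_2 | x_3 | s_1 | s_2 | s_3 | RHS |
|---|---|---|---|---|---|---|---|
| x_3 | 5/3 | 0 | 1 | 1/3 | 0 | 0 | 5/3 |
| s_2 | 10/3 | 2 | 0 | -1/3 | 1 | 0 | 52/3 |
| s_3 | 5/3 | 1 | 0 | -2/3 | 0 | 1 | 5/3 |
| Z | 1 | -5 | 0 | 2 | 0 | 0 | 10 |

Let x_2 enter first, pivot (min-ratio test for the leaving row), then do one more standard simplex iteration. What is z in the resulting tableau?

Ratio test on column x_2 — row 1: entry 0 ≤ 0; row 2: (52/3)/2 = 26/3; row 3: (5/3)/1 = 5/3. Minimum is 5/3 at row 3 (s_3 leaves); pivot element 1.
Pivot on row 3; the Z-row RHS becomes 10 − (-5)·(5/3) = 55/3.
Next entering variable (most negative Z-row entry -4/3): s_1.
Ratio test on column s_1 — row 1: (5/3)/(1/3) = 5; row 2: 14/1 = 14; row 3: entry -2/3 ≤ 0. Minimum is 5 at row 1 (x_3 leaves); pivot element 1/3.
After the second pivot the Z-row RHS is 55/3 − (-4/3)·5 = 25.

25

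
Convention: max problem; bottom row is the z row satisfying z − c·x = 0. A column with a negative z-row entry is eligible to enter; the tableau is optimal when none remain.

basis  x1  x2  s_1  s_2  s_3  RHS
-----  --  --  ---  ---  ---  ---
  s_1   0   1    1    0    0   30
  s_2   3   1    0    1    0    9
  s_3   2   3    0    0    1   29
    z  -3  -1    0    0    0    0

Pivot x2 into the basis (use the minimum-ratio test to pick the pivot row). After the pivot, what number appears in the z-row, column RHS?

9

Ratio test on column x2 — row 1: 30/1 = 30; row 2: 9/1 = 9; row 3: 29/3 = 29/3. Minimum is 9 at row 2 (s_2 leaves); pivot element 1.
Divide row 2 by 1; eliminate column x2 from the other rows.
z-row update in column RHS: 0 − (-1)·9 = 9.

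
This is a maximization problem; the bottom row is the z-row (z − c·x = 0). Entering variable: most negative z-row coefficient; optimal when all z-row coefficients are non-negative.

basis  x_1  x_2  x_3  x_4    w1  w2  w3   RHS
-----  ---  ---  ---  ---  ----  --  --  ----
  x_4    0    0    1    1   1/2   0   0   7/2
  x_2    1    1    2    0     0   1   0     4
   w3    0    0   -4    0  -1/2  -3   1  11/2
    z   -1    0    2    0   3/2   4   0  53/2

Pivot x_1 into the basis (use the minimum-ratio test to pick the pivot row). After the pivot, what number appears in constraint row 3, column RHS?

Ratio test on column x_1 — row 1: entry 0 ≤ 0; row 2: 4/1 = 4; row 3: entry 0 ≤ 0. Minimum is 4 at row 2 (x_2 leaves); pivot element 1.
Divide row 2 by 1; eliminate column x_1 from the other rows.
Row 3 update in column RHS: 11/2 − 0·4 = 11/2.

11/2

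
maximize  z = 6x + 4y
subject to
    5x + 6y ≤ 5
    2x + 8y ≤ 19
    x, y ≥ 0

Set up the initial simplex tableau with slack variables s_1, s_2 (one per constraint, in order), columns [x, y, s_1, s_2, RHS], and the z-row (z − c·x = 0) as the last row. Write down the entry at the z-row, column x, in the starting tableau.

The z-row carries the negated objective coefficients: the x entry is -6.

-6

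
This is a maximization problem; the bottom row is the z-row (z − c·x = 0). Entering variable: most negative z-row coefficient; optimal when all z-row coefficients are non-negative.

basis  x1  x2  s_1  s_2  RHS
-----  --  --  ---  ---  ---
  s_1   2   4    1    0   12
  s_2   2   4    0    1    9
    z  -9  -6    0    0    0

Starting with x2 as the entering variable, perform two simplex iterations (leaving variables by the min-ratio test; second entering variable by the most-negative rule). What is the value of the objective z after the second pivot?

Ratio test on column x2 — row 1: 12/4 = 3; row 2: 9/4 = 9/4. Minimum is 9/4 at row 2 (s_2 leaves); pivot element 4.
Pivot on row 2; the z-row RHS becomes 0 − (-6)·(9/4) = 27/2.
Next entering variable (most negative z-row entry -6): x1.
Ratio test on column x1 — row 1: entry 0 ≤ 0; row 2: (9/4)/(1/2) = 9/2. Minimum is 9/2 at row 2 (x2 leaves); pivot element 1/2.
After the second pivot the z-row RHS is 27/2 − (-6)·(9/2) = 81/2.

81/2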